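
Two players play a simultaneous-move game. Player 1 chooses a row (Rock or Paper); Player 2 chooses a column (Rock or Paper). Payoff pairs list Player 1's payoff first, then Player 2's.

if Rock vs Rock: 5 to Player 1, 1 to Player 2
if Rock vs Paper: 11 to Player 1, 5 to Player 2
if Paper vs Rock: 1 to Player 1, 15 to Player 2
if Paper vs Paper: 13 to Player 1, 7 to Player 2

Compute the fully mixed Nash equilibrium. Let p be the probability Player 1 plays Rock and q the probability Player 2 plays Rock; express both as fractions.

Each player's mixing probability is pinned down by making the *other* player indifferent.
Player 2 indifferent between Rock and Paper: p·1 + (1−p)·15 = p·5 + (1−p)·7 ⟹ 15 + (-14)p = 7 + (-2)p ⟹ p = 2/3.
Player 1 indifferent between Rock and Paper: q·5 + (1−q)·11 = q·1 + (1−q)·13 ⟹ 11 + (-6)q = 13 + (-12)q ⟹ q = 1/3.

p = 2/3, q = 1/3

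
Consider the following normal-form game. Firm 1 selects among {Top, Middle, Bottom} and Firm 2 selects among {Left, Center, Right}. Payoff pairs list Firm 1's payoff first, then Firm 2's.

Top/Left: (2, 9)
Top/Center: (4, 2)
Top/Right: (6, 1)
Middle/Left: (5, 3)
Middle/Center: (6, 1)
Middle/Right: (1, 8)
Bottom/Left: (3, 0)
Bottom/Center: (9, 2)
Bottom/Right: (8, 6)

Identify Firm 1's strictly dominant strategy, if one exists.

No strictly dominant strategy

Check whether one of Firm 1's strategies beats all alternatives regardless of what the opponent does.
Top is not dominant: against Left, Middle gives 5 > 2.
Middle is not dominant: against Center, Bottom gives 9 > 6.
Bottom is not dominant: against Left, Middle gives 5 > 3.
No single strategy is best against every opponent action.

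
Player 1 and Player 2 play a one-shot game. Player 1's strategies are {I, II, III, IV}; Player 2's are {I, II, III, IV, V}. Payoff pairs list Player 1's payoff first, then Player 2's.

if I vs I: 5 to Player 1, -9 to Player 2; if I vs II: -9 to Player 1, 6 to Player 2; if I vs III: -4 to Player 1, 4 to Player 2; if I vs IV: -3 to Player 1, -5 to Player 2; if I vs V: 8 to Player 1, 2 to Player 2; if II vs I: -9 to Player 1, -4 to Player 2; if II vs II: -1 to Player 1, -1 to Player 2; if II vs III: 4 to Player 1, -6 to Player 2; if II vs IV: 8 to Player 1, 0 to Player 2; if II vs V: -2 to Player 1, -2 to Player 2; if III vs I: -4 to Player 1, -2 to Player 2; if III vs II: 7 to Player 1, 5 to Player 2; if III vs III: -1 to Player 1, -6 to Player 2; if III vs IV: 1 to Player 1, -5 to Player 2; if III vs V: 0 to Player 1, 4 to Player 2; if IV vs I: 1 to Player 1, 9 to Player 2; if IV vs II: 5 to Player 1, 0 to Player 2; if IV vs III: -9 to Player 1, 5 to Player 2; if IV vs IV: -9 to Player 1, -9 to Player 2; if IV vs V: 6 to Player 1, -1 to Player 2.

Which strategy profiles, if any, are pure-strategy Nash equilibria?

Find each player's best response to every opponent strategy; NE are the intersections.
Player 1's best responses — vs I: I (payoff 5); vs II: III (payoff 7); vs III: II (payoff 4); vs IV: II (payoff 8); vs V: I (payoff 8).
Player 2's best responses — vs I: II (payoff 6); vs II: IV (payoff 0); vs III: II (payoff 5); vs IV: I (payoff 9).
Mutual best responses occur at (II, IV) and (III, II); at each, neither player gains by switching.

(II, IV) and (III, II)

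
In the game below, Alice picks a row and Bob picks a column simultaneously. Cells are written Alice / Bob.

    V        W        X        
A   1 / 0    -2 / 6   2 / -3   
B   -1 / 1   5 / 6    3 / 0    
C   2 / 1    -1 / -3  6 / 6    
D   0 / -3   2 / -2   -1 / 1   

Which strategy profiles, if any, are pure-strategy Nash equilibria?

Find each player's best response to every opponent strategy; NE are the intersections.
Alice's best responses — vs V: C (payoff 2); vs W: B (payoff 5); vs X: C (payoff 6).
Bob's best responses — vs A: W (payoff 6); vs B: W (payoff 6); vs C: X (payoff 6); vs D: X (payoff 1).
Mutual best responses occur at (B, W) and (C, X); at each, neither player gains by switching.

(B, W) and (C, X)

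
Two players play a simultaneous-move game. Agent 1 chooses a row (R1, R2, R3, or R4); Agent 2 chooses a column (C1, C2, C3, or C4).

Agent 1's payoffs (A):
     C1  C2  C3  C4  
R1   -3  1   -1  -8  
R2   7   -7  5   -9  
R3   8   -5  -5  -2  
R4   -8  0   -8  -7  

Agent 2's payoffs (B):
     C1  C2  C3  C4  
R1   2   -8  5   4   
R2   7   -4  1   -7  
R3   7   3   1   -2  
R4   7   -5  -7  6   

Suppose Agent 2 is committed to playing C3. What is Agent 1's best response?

R2

With Agent 2 fixed at C3, Agent 1's payoffs are: R1 → -1, R2 → 5, R3 → -5, R4 → -8.
The maximum is 5, achieved by R2.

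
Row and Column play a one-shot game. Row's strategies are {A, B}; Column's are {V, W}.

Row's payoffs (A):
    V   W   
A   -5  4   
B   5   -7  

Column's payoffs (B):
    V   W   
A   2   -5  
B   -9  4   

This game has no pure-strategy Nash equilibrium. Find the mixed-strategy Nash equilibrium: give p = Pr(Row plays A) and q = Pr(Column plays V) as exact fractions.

p = 13/20, q = 11/21

Each player's mixing probability is pinned down by making the *other* player indifferent.
Column indifferent between V and W: p·2 + (1−p)·(-9) = p·(-5) + (1−p)·4 ⟹ (-9) + 11p = 4 + (-9)p ⟹ p = 13/20.
Row indifferent between A and B: q·(-5) + (1−q)·4 = q·5 + (1−q)·(-7) ⟹ 4 + (-9)q = (-7) + 12q ⟹ q = 11/21.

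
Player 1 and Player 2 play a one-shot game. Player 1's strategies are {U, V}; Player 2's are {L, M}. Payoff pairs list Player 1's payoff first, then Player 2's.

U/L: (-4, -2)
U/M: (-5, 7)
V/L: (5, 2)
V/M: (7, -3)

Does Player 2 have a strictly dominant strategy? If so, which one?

Check whether one of Player 2's strategies beats all alternatives regardless of what the opponent does.
L is not dominant: against U, M gives 7 > -2.
M is not dominant: against V, L gives 2 > -3.
No single strategy is best against every opponent action.

None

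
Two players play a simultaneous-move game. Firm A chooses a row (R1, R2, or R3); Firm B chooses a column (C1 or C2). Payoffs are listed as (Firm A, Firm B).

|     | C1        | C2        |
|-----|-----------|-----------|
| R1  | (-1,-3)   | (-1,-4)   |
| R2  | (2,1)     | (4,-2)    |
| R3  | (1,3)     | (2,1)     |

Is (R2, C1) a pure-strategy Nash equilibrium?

Yes

Holding Firm B at C1: Firm A gets 2 from R2, versus -1 from R1, 1 from R3. No profitable deviation for Firm A.
Holding Firm A at R2: Firm B gets 1 from C1, versus -2 from C2. No profitable deviation for Firm B either.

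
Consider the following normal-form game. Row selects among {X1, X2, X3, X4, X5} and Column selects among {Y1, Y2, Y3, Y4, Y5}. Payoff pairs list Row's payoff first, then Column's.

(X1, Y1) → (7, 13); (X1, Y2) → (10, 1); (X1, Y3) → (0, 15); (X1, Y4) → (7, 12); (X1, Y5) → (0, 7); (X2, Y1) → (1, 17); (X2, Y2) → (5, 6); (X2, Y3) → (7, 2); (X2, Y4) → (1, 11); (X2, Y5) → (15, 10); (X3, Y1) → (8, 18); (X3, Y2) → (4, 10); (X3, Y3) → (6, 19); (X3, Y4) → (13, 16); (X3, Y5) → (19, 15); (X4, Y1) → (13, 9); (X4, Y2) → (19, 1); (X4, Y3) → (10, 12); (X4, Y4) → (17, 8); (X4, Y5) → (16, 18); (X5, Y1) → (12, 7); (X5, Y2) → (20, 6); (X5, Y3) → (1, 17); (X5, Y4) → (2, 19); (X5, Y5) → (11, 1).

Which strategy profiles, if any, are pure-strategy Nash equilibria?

There is no pure-strategy Nash equilibrium

Find each player's best response to every opponent strategy; NE are the intersections.
Row's best responses — vs Y1: X4 (payoff 13); vs Y2: X5 (payoff 20); vs Y3: X4 (payoff 10); vs Y4: X4 (payoff 17); vs Y5: X3 (payoff 19).
Column's best responses — vs X1: Y3 (payoff 15); vs X2: Y1 (payoff 17); vs X3: Y3 (payoff 19); vs X4: Y5 (payoff 18); vs X5: Y4 (payoff 19).
No cell has both players best-responding. For instance, Row's best reply to Y3 is X4, but against X4 Column prefers Y5 over Y3.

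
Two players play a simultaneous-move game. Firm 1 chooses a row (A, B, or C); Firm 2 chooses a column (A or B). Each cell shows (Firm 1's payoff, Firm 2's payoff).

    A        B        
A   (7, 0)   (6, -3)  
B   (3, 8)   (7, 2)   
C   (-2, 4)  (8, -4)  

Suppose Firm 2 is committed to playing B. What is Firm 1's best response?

With Firm 2 fixed at B, Firm 1's payoffs are: A → 6, B → 7, C → 8.
The maximum is 8, achieved by C.

C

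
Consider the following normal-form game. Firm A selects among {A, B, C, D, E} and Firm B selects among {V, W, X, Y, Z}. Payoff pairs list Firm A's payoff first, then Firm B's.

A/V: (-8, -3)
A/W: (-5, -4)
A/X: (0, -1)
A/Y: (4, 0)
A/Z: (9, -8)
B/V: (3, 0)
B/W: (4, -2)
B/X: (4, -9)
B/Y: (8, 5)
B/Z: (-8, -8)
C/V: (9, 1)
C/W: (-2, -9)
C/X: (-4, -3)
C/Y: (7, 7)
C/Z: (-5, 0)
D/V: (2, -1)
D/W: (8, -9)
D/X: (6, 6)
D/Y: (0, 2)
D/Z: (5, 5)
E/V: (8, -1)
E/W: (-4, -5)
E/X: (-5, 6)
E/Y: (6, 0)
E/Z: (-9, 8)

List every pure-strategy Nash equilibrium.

Check mutual best responses: a cell is a NE iff neither player can gain by unilaterally deviating.
Firm A's best responses — vs V: C (payoff 9); vs W: D (payoff 8); vs X: D (payoff 6); vs Y: B (payoff 8); vs Z: A (payoff 9).
Firm B's best responses — vs A: Y (payoff 0); vs B: Y (payoff 5); vs C: Y (payoff 7); vs D: X (payoff 6); vs E: Z (payoff 8).
Mutual best responses occur at (B, Y) and (D, X); at each, neither player gains by switching.

(B, Y) and (D, X)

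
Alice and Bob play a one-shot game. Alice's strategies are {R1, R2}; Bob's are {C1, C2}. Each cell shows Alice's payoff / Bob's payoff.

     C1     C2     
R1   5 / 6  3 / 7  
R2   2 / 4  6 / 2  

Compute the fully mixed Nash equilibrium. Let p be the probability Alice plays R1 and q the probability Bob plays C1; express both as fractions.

p = 2/3, q = 1/2

In a mixed NE each player is indifferent between their pure strategies, so the opponent's mix sets the indifference.
Bob indifferent between C1 and C2: p·6 + (1−p)·4 = p·7 + (1−p)·2 ⟹ 4 + 2p = 2 + 5p ⟹ p = 2/3.
Alice indifferent between R1 and R2: q·5 + (1−q)·3 = q·2 + (1−q)·6 ⟹ 3 + 2q = 6 + (-4)q ⟹ q = 1/2.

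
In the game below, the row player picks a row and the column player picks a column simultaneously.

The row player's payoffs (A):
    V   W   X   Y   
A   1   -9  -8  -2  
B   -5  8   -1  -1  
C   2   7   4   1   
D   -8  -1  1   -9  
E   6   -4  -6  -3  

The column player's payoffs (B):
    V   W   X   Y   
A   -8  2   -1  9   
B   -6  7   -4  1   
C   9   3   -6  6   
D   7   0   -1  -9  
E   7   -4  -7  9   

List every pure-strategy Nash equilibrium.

A profile is a Nash equilibrium when each player is best-responding to the other.
The row player's best responses — vs V: E (payoff 6); vs W: B (payoff 8); vs X: C (payoff 4); vs Y: C (payoff 1).
The column player's best responses — vs A: Y (payoff 9); vs B: W (payoff 7); vs C: V (payoff 9); vs D: V (payoff 7); vs E: Y (payoff 9).
The only mutual best response is (B, W); neither player gains by switching there.

(B, W)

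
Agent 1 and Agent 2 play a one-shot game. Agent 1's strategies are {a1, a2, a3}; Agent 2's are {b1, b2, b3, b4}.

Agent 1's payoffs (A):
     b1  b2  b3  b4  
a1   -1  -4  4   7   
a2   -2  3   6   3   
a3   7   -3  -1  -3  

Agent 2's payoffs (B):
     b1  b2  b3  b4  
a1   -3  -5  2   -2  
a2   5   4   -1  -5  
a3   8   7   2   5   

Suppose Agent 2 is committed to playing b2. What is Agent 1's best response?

a2

With Agent 2 fixed at b2, Agent 1's payoffs are: a1 → -4, a2 → 3, a3 → -3.
The maximum is 3, achieved by a2.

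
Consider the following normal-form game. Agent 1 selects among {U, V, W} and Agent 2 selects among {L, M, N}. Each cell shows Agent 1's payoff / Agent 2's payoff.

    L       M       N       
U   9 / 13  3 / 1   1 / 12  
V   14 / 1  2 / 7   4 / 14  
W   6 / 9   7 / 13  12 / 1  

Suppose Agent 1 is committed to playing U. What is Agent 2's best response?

L

With Agent 1 fixed at U, Agent 2's payoffs are: L → 13, M → 1, N → 12.
The maximum is 13, achieved by L.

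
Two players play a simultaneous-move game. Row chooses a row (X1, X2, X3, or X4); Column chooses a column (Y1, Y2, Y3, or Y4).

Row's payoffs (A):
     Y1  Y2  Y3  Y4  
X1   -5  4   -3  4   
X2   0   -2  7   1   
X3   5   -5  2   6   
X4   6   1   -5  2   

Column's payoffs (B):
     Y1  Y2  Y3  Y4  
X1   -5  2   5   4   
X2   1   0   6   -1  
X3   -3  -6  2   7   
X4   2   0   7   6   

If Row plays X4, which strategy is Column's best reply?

With Row fixed at X4, Column's payoffs are: Y1 → 2, Y2 → 0, Y3 → 7, Y4 → 6.
The maximum is 7, achieved by Y3.

Y3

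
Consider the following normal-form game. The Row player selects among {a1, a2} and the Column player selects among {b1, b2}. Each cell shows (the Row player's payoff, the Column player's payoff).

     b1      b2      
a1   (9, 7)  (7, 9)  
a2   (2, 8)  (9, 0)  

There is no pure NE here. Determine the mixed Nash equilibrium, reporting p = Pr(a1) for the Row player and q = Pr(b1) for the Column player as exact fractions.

Each player's mixing probability is pinned down by making the *other* player indifferent.
The Column player indifferent between b1 and b2: p·7 + (1−p)·8 = p·9 + (1−p)·0 ⟹ 8 + (-1)p = 0 + 9p ⟹ p = 4/5.
The Row player indifferent between a1 and a2: q·9 + (1−q)·7 = q·2 + (1−q)·9 ⟹ 7 + 2q = 9 + (-7)q ⟹ q = 2/9.

p = 4/5, q = 2/9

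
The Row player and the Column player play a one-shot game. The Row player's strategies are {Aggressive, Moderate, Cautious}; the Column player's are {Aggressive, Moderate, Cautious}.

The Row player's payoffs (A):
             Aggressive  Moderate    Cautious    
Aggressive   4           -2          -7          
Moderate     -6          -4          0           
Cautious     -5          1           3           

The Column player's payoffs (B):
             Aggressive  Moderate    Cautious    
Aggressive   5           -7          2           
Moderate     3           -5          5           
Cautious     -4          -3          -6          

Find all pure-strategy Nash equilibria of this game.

A profile is a Nash equilibrium when each player is best-responding to the other.
The Row player's best responses — vs Aggressive: Aggressive (payoff 4); vs Moderate: Cautious (payoff 1); vs Cautious: Cautious (payoff 3).
The Column player's best responses — vs Aggressive: Aggressive (payoff 5); vs Moderate: Cautious (payoff 5); vs Cautious: Moderate (payoff -3).
Mutual best responses occur at (Aggressive, Aggressive) and (Cautious, Moderate); at each, neither player gains by switching.

(Aggressive, Aggressive) and (Cautious, Moderate)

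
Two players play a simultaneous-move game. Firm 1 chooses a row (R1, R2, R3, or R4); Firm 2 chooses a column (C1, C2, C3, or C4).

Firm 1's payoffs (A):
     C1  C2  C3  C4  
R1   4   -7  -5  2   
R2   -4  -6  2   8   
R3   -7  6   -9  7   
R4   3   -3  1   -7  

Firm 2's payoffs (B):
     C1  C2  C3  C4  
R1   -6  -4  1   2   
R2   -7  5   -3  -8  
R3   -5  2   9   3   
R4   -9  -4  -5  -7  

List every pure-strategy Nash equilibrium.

None

A profile is a Nash equilibrium when each player is best-responding to the other.
Firm 1's best responses — vs C1: R1 (payoff 4); vs C2: R3 (payoff 6); vs C3: R2 (payoff 2); vs C4: R2 (payoff 8).
Firm 2's best responses — vs R1: C4 (payoff 2); vs R2: C2 (payoff 5); vs R3: C3 (payoff 9); vs R4: C2 (payoff -4).
No cell has both players best-responding. For instance, Firm 1's best reply to C3 is R2, but against R2 Firm 2 prefers C2 over C3.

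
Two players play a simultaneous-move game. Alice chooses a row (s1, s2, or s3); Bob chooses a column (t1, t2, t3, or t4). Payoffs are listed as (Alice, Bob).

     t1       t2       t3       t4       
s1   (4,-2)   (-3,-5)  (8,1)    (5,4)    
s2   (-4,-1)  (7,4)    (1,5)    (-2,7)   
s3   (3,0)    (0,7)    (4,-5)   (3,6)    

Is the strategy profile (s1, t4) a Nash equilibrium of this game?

Holding Bob at t4: Alice gets 5 from s1, versus -2 from s2, 3 from s3. No profitable deviation for Alice.
Holding Alice at s1: Bob gets 4 from t4, versus -2 from t1, -5 from t2, 1 from t3. No profitable deviation for Bob either.

Yes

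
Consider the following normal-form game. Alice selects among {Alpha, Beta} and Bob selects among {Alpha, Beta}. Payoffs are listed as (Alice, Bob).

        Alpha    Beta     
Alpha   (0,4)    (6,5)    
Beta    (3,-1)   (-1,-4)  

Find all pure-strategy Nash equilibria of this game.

(Alpha, Beta) and (Beta, Alpha)

Find each player's best response to every opponent strategy; NE are the intersections.
Alice's best responses — vs Alpha: Beta (payoff 3); vs Beta: Alpha (payoff 6).
Bob's best responses — vs Alpha: Beta (payoff 5); vs Beta: Alpha (payoff -1).
Mutual best responses occur at (Alpha, Beta) and (Beta, Alpha); at each, neither player gains by switching.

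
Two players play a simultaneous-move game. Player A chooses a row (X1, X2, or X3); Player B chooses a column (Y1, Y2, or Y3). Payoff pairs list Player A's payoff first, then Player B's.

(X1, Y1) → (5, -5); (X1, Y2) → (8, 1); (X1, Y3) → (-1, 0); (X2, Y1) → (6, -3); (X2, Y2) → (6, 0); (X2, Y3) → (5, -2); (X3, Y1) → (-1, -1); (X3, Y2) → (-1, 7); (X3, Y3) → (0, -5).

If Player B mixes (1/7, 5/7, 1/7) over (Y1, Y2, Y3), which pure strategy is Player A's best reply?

Compute Player A's expected payoff from each pure strategy against the given mix.
X1: (1/7)·5 + (5/7)·8 + (1/7)·(-1) = 44/7
X2: (1/7)·6 + (5/7)·6 + (1/7)·5 = 41/7
X3: (1/7)·(-1) + (5/7)·(-1) + (1/7)·0 = -6/7
Highest expected payoff is 44/7, from X1.

X1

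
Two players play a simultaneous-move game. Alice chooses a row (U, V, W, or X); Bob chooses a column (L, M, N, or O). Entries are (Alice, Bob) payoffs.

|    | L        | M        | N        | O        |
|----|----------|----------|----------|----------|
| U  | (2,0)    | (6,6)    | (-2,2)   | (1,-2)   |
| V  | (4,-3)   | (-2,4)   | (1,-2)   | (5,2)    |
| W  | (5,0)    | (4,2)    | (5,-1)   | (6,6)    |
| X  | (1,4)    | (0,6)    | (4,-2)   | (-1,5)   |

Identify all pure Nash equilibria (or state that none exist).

(U, M) and (W, O)

Check mutual best responses: a cell is a NE iff neither player can gain by unilaterally deviating.
Alice's best responses — vs L: W (payoff 5); vs M: U (payoff 6); vs N: W (payoff 5); vs O: W (payoff 6).
Bob's best responses — vs U: M (payoff 6); vs V: M (payoff 4); vs W: O (payoff 6); vs X: M (payoff 6).
Mutual best responses occur at (U, M) and (W, O); at each, neither player gains by switching.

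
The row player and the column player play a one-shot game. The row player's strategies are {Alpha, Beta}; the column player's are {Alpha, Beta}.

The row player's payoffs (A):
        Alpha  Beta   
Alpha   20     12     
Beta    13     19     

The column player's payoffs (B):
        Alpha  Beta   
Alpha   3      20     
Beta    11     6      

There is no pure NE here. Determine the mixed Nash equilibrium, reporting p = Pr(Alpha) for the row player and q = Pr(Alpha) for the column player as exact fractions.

Each player's mixing probability is pinned down by making the *other* player indifferent.
The column player indifferent between Alpha and Beta: p·3 + (1−p)·11 = p·20 + (1−p)·6 ⟹ 11 + (-8)p = 6 + 14p ⟹ p = 5/22.
The row player indifferent between Alpha and Beta: q·20 + (1−q)·12 = q·13 + (1−q)·19 ⟹ 12 + 8q = 19 + (-6)q ⟹ q = 1/2.

p = 5/22, q = 1/2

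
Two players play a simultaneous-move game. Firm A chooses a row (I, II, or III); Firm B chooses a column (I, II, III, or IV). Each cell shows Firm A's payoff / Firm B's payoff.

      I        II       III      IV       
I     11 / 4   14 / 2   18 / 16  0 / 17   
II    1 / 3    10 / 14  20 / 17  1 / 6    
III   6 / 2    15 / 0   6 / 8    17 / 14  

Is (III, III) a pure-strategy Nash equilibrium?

No

Holding Firm B at III: Firm A gets 6 from III but could get 20 by switching to II. Firm A has a profitable deviation.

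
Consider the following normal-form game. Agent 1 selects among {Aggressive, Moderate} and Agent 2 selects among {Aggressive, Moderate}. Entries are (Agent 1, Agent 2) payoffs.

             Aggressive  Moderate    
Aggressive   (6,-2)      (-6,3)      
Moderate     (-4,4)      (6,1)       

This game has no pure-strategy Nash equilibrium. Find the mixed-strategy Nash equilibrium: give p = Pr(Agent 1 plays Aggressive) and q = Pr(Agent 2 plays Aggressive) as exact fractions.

Each player's mixing probability is pinned down by making the *other* player indifferent.
Agent 2 indifferent between Aggressive and Moderate: p·(-2) + (1−p)·4 = p·3 + (1−p)·1 ⟹ 4 + (-6)p = 1 + 2p ⟹ p = 3/8.
Agent 1 indifferent between Aggressive and Moderate: q·6 + (1−q)·(-6) = q·(-4) + (1−q)·6 ⟹ (-6) + 12q = 6 + (-10)q ⟹ q = 6/11.

p = 3/8, q = 6/11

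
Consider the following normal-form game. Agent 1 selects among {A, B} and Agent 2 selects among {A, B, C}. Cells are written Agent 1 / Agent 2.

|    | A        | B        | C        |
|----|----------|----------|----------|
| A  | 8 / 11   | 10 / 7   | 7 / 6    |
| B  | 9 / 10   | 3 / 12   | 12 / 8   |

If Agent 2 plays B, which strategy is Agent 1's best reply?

A

With Agent 2 fixed at B, Agent 1's payoffs are: A → 10, B → 3.
The maximum is 10, achieved by A.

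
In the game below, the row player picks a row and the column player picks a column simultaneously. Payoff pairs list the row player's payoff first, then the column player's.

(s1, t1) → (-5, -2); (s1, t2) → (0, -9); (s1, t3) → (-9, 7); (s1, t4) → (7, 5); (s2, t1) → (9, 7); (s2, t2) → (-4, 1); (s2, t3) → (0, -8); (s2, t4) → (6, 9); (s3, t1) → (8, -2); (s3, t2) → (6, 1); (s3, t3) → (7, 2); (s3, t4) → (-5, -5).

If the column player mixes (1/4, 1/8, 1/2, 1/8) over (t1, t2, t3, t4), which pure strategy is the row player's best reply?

Compute the row player's expected payoff from each pure strategy against the given mix.
s1: (1/4)·(-5) + (1/8)·0 + (1/2)·(-9) + (1/8)·7 = -39/8
s2: (1/4)·9 + (1/8)·(-4) + (1/2)·0 + (1/8)·6 = 5/2
s3: (1/4)·8 + (1/8)·6 + (1/2)·7 + (1/8)·(-5) = 45/8
Highest expected payoff is 45/8, from s3.

s3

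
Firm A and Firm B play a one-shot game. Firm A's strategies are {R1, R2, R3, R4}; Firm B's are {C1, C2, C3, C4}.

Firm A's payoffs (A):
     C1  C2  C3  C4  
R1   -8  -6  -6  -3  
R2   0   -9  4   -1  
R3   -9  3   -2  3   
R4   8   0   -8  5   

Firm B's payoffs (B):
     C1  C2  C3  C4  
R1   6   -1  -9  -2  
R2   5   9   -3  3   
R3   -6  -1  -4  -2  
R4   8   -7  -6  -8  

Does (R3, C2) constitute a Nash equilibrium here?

Yes

Holding Firm B at C2: Firm A gets 3 from R3, versus -6 from R1, -9 from R2, 0 from R4. No profitable deviation for Firm A.
Holding Firm A at R3: Firm B gets -1 from C2, versus -6 from C1, -4 from C3, -2 from C4. No profitable deviation for Firm B either.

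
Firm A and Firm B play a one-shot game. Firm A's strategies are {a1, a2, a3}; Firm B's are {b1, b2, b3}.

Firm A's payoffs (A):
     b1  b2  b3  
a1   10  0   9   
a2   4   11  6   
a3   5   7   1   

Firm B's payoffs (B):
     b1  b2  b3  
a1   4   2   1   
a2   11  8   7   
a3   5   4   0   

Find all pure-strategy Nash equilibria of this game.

(a1, b1)

Find each player's best response to every opponent strategy; NE are the intersections.
Firm A's best responses — vs b1: a1 (payoff 10); vs b2: a2 (payoff 11); vs b3: a1 (payoff 9).
Firm B's best responses — vs a1: b1 (payoff 4); vs a2: b1 (payoff 11); vs a3: b1 (payoff 5).
The only mutual best response is (a1, b1); neither player gains by switching there.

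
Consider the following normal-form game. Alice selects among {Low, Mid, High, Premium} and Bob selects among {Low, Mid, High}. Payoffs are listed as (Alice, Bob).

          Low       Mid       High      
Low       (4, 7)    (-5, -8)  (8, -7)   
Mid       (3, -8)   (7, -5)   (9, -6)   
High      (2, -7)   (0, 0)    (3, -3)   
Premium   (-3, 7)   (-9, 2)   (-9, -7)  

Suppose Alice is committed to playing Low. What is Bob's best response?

Low

With Alice fixed at Low, Bob's payoffs are: Low → 7, Mid → -8, High → -7.
The maximum is 7, achieved by Low.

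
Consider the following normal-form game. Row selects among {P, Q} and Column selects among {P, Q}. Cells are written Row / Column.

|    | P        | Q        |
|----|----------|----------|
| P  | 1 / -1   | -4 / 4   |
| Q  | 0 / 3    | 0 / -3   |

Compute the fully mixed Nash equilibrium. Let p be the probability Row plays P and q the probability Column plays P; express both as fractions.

p = 6/11, q = 4/5

In a mixed NE each player is indifferent between their pure strategies, so the opponent's mix sets the indifference.
Column indifferent between P and Q: p·(-1) + (1−p)·3 = p·4 + (1−p)·(-3) ⟹ 3 + (-4)p = (-3) + 7p ⟹ p = 6/11.
Row indifferent between P and Q: q·1 + (1−q)·(-4) = q·0 + (1−q)·0 ⟹ (-4) + 5q = 0 + 0q ⟹ q = 4/5.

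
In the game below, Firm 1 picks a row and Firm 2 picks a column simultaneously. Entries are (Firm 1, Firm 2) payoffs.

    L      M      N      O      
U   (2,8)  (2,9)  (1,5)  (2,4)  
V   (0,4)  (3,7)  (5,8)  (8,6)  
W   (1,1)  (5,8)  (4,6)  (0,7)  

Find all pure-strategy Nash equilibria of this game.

A profile is a Nash equilibrium when each player is best-responding to the other.
Firm 1's best responses — vs L: U (payoff 2); vs M: W (payoff 5); vs N: V (payoff 5); vs O: V (payoff 8).
Firm 2's best responses — vs U: M (payoff 9); vs V: N (payoff 8); vs W: M (payoff 8).
Mutual best responses occur at (V, N) and (W, M); at each, neither player gains by switching.

(V, N) and (W, M)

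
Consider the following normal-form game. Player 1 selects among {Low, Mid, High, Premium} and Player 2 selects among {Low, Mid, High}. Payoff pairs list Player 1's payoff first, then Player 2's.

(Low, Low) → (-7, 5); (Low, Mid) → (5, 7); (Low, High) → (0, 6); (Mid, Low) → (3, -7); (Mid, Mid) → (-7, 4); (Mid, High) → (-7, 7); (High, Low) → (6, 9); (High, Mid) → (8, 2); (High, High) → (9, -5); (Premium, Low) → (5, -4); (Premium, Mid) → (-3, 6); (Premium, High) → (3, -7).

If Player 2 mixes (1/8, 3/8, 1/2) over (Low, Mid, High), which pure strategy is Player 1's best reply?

Compute Player 1's expected payoff from each pure strategy against the given mix.
Low: (1/8)·(-7) + (3/8)·5 + (1/2)·0 = 1
Mid: (1/8)·3 + (3/8)·(-7) + (1/2)·(-7) = -23/4
High: (1/8)·6 + (3/8)·8 + (1/2)·9 = 33/4
Premium: (1/8)·5 + (3/8)·(-3) + (1/2)·3 = 1
Highest expected payoff is 33/4, from High.

High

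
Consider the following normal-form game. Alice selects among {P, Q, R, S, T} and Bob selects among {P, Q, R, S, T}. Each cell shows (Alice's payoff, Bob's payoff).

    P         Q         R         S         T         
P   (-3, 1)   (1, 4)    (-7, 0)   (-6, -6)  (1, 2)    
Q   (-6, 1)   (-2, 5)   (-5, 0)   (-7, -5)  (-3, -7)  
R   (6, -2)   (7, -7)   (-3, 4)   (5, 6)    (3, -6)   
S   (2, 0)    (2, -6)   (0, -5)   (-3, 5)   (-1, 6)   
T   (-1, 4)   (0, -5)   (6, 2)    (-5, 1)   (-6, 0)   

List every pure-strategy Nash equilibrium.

(R, S)

Check mutual best responses: a cell is a NE iff neither player can gain by unilaterally deviating.
Alice's best responses — vs P: R (payoff 6); vs Q: R (payoff 7); vs R: T (payoff 6); vs S: R (payoff 5); vs T: R (payoff 3).
Bob's best responses — vs P: Q (payoff 4); vs Q: Q (payoff 5); vs R: S (payoff 6); vs S: T (payoff 6); vs T: P (payoff 4).
The only mutual best response is (R, S); neither player gains by switching there.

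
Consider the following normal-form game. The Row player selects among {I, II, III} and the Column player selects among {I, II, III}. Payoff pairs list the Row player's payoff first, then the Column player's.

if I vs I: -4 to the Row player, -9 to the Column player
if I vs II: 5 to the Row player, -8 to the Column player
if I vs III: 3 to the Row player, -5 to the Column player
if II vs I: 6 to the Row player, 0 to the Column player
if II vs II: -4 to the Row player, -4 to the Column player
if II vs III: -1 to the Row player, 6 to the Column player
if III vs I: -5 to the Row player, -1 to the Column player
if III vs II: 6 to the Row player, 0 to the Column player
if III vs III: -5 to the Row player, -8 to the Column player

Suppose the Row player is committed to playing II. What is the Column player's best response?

With the Row player fixed at II, the Column player's payoffs are: I → 0, II → -4, III → 6.
The maximum is 6, achieved by III.

III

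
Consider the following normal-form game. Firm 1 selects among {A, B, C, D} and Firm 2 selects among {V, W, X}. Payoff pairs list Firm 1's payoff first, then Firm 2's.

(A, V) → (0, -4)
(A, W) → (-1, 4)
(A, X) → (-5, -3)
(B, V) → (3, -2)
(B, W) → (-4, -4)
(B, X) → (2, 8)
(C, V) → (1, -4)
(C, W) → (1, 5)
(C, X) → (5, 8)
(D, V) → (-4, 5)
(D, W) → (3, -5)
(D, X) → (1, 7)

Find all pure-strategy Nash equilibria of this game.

Check mutual best responses: a cell is a NE iff neither player can gain by unilaterally deviating.
Firm 1's best responses — vs V: B (payoff 3); vs W: D (payoff 3); vs X: C (payoff 5).
Firm 2's best responses — vs A: W (payoff 4); vs B: X (payoff 8); vs C: X (payoff 8); vs D: X (payoff 7).
The only mutual best response is (C, X); neither player gains by switching there.

(C, X)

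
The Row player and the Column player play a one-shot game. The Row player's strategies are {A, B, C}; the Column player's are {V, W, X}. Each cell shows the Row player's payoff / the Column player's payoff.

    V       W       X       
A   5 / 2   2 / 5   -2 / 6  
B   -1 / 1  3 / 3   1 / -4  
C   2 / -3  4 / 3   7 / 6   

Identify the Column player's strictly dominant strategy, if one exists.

Check whether one of the Column player's strategies beats all alternatives regardless of what the opponent does.
V is not dominant: against A, W gives 5 > 2.
W is not dominant: against A, X gives 6 > 5.
X is not dominant: against B, V gives 1 > -4.
No single strategy is best against every opponent action.

None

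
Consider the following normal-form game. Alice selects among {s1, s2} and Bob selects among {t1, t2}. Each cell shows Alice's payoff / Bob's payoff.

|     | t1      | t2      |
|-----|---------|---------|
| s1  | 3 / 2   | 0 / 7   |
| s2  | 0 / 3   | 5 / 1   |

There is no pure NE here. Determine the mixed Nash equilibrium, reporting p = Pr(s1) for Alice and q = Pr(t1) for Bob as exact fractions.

Each player's mixing probability is pinned down by making the *other* player indifferent.
Bob indifferent between t1 and t2: p·2 + (1−p)·3 = p·7 + (1−p)·1 ⟹ 3 + (-1)p = 1 + 6p ⟹ p = 2/7.
Alice indifferent between s1 and s2: q·3 + (1−q)·0 = q·0 + (1−q)·5 ⟹ 0 + 3q = 5 + (-5)q ⟹ q = 5/8.

p = 2/7, q = 5/8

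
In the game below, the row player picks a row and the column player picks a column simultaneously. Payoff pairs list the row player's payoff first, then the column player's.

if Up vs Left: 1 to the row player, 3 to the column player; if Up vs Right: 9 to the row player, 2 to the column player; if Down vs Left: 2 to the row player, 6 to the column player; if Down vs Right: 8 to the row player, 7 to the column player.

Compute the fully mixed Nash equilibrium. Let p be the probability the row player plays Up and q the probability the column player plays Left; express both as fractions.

In a mixed NE each player is indifferent between their pure strategies, so the opponent's mix sets the indifference.
The column player indifferent between Left and Right: p·3 + (1−p)·6 = p·2 + (1−p)·7 ⟹ 6 + (-3)p = 7 + (-5)p ⟹ p = 1/2.
The row player indifferent between Up and Down: q·1 + (1−q)·9 = q·2 + (1−q)·8 ⟹ 9 + (-8)q = 8 + (-6)q ⟹ q = 1/2.

p = 1/2, q = 1/2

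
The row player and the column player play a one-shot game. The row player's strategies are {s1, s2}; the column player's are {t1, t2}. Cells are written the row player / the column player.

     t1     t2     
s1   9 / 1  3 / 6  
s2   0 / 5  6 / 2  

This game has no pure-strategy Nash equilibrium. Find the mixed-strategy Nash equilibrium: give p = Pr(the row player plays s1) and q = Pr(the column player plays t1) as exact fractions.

p = 3/8, q = 1/4

In a mixed NE each player is indifferent between their pure strategies, so the opponent's mix sets the indifference.
The column player indifferent between t1 and t2: p·1 + (1−p)·5 = p·6 + (1−p)·2 ⟹ 5 + (-4)p = 2 + 4p ⟹ p = 3/8.
The row player indifferent between s1 and s2: q·9 + (1−q)·3 = q·0 + (1−q)·6 ⟹ 3 + 6q = 6 + (-6)q ⟹ q = 1/4.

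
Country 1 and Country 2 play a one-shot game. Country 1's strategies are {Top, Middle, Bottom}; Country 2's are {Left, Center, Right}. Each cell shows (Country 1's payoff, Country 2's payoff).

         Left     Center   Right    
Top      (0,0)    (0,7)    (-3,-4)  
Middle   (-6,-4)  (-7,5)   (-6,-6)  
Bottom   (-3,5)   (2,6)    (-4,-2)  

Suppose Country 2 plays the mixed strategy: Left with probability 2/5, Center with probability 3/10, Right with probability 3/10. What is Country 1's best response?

Country 1's best reply maximizes expected payoff against the mix.
Top: (2/5)·0 + (3/10)·0 + (3/10)·(-3) = -9/10
Middle: (2/5)·(-6) + (3/10)·(-7) + (3/10)·(-6) = -63/10
Bottom: (2/5)·(-3) + (3/10)·2 + (3/10)·(-4) = -9/5
Highest expected payoff is -9/10, from Top.

Top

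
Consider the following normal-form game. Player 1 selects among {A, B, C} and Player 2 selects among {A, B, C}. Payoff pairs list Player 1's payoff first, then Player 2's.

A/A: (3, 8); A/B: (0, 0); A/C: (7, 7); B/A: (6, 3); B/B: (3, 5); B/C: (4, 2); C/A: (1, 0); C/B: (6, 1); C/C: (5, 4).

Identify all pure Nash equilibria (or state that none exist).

No pure-strategy Nash equilibrium

A profile is a Nash equilibrium when each player is best-responding to the other.
Player 1's best responses — vs A: B (payoff 6); vs B: C (payoff 6); vs C: A (payoff 7).
Player 2's best responses — vs A: A (payoff 8); vs B: B (payoff 5); vs C: C (payoff 4).
No cell has both players best-responding. For instance, Player 1's best reply to A is B, but against B Player 2 prefers B over A.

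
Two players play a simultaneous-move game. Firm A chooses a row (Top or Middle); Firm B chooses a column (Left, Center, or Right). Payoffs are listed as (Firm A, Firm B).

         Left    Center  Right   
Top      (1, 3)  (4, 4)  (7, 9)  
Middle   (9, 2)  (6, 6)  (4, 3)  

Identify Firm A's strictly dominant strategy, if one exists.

No strictly dominant strategy

A strategy is strictly dominant if it gives Firm A a strictly higher payoff than every other strategy, against every choice by the opponent.
Top is not dominant: against Left, Middle gives 9 > 1.
Middle is not dominant: against Right, Top gives 7 > 4.
No single strategy is best against every opponent action.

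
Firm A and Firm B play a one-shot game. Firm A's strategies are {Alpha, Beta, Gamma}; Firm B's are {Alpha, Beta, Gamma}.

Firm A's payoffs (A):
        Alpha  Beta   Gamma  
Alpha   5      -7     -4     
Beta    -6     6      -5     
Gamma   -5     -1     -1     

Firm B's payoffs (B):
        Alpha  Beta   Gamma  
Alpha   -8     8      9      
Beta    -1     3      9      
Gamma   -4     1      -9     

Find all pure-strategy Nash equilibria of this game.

There is no pure-strategy Nash equilibrium

A profile is a Nash equilibrium when each player is best-responding to the other.
Firm A's best responses — vs Alpha: Alpha (payoff 5); vs Beta: Beta (payoff 6); vs Gamma: Gamma (payoff -1).
Firm B's best responses — vs Alpha: Gamma (payoff 9); vs Beta: Gamma (payoff 9); vs Gamma: Beta (payoff 1).
No cell has both players best-responding. For instance, Firm A's best reply to Beta is Beta, but against Beta Firm B prefers Gamma over Beta.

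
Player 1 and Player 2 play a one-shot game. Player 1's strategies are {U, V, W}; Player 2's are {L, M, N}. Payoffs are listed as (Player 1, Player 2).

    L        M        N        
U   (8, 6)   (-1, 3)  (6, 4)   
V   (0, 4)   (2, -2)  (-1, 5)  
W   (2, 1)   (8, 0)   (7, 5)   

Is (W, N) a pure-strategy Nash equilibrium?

Yes

Holding Player 2 at N: Player 1 gets 7 from W, versus 6 from U, -1 from V. No profitable deviation for Player 1.
Holding Player 1 at W: Player 2 gets 5 from N, versus 1 from L, 0 from M. No profitable deviation for Player 2 either.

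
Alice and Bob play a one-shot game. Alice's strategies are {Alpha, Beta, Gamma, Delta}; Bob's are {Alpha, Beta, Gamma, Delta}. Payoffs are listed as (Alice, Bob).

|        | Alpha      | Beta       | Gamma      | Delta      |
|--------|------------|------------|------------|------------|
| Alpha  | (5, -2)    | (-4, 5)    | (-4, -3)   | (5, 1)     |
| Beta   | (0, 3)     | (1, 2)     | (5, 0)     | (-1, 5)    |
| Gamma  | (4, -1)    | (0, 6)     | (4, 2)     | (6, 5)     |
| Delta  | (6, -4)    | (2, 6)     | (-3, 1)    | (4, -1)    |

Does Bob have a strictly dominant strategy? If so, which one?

No strictly dominant strategy

A strategy is strictly dominant if it gives Bob a strictly higher payoff than every other strategy, against every choice by the opponent.
Alpha is not dominant: against Alpha, Beta gives 5 > -2.
Beta is not dominant: against Beta, Alpha gives 3 > 2.
Gamma is not dominant: against Alpha, Alpha gives -2 > -3.
Delta is not dominant: against Alpha, Beta gives 5 > 1.
No single strategy is best against every opponent action.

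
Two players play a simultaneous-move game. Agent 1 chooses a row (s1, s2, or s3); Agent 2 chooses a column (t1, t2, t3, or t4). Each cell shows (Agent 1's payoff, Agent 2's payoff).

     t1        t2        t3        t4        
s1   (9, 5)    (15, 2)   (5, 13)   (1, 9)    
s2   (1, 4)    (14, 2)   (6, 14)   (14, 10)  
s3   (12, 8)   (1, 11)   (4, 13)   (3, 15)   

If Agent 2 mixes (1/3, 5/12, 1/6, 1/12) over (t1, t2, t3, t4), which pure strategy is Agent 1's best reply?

Compute Agent 1's expected payoff from each pure strategy against the given mix.
s1: (1/3)·9 + (5/12)·15 + (1/6)·5 + (1/12)·1 = 61/6
s2: (1/3)·1 + (5/12)·14 + (1/6)·6 + (1/12)·14 = 25/3
s3: (1/3)·12 + (5/12)·1 + (1/6)·4 + (1/12)·3 = 16/3
Highest expected payoff is 61/6, from s1.

s1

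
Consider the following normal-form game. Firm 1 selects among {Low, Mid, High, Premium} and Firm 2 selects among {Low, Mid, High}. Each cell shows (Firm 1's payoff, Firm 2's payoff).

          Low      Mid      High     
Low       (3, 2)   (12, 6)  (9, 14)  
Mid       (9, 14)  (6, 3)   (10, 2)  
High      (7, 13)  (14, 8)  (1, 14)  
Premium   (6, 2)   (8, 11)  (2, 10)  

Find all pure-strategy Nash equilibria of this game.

(Mid, Low)

Find each player's best response to every opponent strategy; NE are the intersections.
Firm 1's best responses — vs Low: Mid (payoff 9); vs Mid: High (payoff 14); vs High: Mid (payoff 10).
Firm 2's best responses — vs Low: High (payoff 14); vs Mid: Low (payoff 14); vs High: High (payoff 14); vs Premium: Mid (payoff 11).
The only mutual best response is (Mid, Low); neither player gains by switching there.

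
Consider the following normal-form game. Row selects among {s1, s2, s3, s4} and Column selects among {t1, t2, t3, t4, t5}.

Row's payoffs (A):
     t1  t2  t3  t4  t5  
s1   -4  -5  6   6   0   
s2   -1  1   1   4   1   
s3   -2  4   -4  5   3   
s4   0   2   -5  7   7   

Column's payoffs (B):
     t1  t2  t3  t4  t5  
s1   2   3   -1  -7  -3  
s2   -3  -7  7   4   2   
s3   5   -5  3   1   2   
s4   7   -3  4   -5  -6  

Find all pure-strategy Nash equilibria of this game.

A profile is a Nash equilibrium when each player is best-responding to the other.
Row's best responses — vs t1: s4 (payoff 0); vs t2: s3 (payoff 4); vs t3: s1 (payoff 6); vs t4: s4 (payoff 7); vs t5: s4 (payoff 7).
Column's best responses — vs s1: t2 (payoff 3); vs s2: t3 (payoff 7); vs s3: t1 (payoff 5); vs s4: t1 (payoff 7).
The only mutual best response is (s4, t1); neither player gains by switching there.

(s4, t1)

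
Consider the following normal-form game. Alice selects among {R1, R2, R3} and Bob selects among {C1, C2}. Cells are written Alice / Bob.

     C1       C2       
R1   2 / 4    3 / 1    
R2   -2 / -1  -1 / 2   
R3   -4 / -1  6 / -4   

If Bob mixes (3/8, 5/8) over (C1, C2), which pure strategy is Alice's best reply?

Alice's best reply maximizes expected payoff against the mix.
R1: (3/8)·2 + (5/8)·3 = 21/8
R2: (3/8)·(-2) + (5/8)·(-1) = -11/8
R3: (3/8)·(-4) + (5/8)·6 = 9/4
Highest expected payoff is 21/8, from R1.

R1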